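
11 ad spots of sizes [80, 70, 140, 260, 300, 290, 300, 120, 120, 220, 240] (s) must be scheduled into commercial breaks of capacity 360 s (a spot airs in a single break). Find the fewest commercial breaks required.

Total = 300 + 300 + 290 + 260 + 240 + 220 + 140 + 120 + 120 + 80 + 70 = 2140 s.
Lower bound: ⌈2140/360⌉ = 6 commercial breaks.
A packing using 7 commercial breaks:
  break 1: 300 = 300
  break 2: 300 = 300
  break 3: 290 + 70 = 360
  break 4: 260 + 80 = 340
  break 5: 240 + 120 = 360
  break 6: 220 + 140 = 360
  break 7: 120 = 120
No arrangement into 6 commercial breaks stays within capacity, so 7 is optimal.

7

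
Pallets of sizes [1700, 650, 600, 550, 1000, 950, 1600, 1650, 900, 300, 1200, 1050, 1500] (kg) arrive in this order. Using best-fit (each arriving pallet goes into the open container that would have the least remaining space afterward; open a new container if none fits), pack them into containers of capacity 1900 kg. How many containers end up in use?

  1700 → container 1 (new)  [load 1700/1900]
  650 → container 2 (new)  [load 650/1900]
  600 → container 2  [load 1250/1900]
  550 → container 2  [load 1800/1900]
  1000 → container 3 (new)  [load 1000/1900]
  950 → container 4 (new)  [load 950/1900]
  1600 → container 5 (new)  [load 1600/1900]
  1650 → container 6 (new)  [load 1650/1900]
  900 → container 3  [load 1900/1900]
  300 → container 5  [load 1900/1900]
  1200 → container 7 (new)  [load 1200/1900]
  1050 → container 8 (new)  [load 1050/1900]
  1500 → container 9 (new)  [load 1500/1900]
9 containers opened.

9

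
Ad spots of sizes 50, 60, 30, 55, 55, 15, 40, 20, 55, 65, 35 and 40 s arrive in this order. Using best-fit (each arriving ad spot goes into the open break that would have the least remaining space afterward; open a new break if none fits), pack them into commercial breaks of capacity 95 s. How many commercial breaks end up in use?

  50 → break 1 (new)  [load 50/95]
  60 → break 2 (new)  [load 60/95]
  30 → break 2  [load 90/95]
  55 → break 3 (new)  [load 55/95]
  55 → break 4 (new)  [load 55/95]
  15 → break 3  [load 70/95]
  40 → break 4  [load 95/95]
  20 → break 3  [load 90/95]
  55 → break 5 (new)  [load 55/95]
  65 → break 6 (new)  [load 65/95]
  35 → break 5  [load 90/95]
  40 → break 1  [load 90/95]
6 commercial breaks opened.

6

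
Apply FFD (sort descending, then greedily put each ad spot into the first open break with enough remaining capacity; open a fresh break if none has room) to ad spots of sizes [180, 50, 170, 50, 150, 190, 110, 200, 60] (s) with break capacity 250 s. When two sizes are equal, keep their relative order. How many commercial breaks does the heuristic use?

6

Sorted descending: 200, 190, 180, 170, 150, 110, 60, 50, 50.
  200 → break 1 (new)  [load 200/250]
  190 → break 2 (new)  [load 190/250]
  180 → break 3 (new)  [load 180/250]
  170 → break 4 (new)  [load 170/250]
  150 → break 5 (new)  [load 150/250]
  110 → break 6 (new)  [load 110/250]
  60 → break 2  [load 250/250]
  50 → break 1  [load 250/250]
  50 → break 3  [load 230/250]
6 commercial breaks opened.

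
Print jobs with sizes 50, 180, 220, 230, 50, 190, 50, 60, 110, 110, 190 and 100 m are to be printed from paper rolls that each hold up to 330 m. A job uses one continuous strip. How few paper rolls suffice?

5

Total = 230 + 220 + 190 + 190 + 180 + 110 + 110 + 100 + 60 + 50 + 50 + 50 = 1540 m.
Lower bound: ⌈1540/330⌉ = 5 paper rolls.
A packing using 5 paper rolls:
  roll 1: 230 + 100 = 330
  roll 2: 220 + 110 = 330
  roll 3: 190 + 110 = 300
  roll 4: 190 + 60 + 50 = 300
  roll 5: 180 + 50 + 50 = 280
This matches the lower bound, so 5 is optimal.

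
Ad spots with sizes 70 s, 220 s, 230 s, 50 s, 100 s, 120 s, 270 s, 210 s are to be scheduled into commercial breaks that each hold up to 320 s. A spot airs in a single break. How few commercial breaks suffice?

5

Total = 270 + 230 + 220 + 210 + 120 + 100 + 70 + 50 = 1270 s.
Lower bound: ⌈1270/320⌉ = 4 commercial breaks.
A packing using 5 commercial breaks:
  break 1: 270 + 50 = 320
  break 2: 230 + 70 = 300
  break 3: 220 + 100 = 320
  break 4: 210 = 210
  break 5: 120 = 120
No arrangement into 4 commercial breaks stays within capacity, so 5 is optimal.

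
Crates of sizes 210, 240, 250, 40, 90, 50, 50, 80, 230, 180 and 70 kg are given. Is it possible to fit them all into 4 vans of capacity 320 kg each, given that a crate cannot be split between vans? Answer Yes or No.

No

Total = 1490 kg; ⌈1490/320⌉ = 5.
At least 5 vans are required, but only 4 are allowed.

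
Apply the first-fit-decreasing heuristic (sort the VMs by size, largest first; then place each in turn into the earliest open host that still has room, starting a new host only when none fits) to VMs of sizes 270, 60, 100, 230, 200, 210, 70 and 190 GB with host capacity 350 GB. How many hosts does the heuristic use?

Sorted descending: 270, 230, 210, 200, 190, 100, 70, 60.
  270 → host 1 (new)  [load 270/350]
  230 → host 2 (new)  [load 230/350]
  210 → host 3 (new)  [load 210/350]
  200 → host 4 (new)  [load 200/350]
  190 → host 5 (new)  [load 190/350]
  100 → host 2  [load 330/350]
  70 → host 1  [load 340/350]
  60 → host 3  [load 270/350]
5 hosts opened.

5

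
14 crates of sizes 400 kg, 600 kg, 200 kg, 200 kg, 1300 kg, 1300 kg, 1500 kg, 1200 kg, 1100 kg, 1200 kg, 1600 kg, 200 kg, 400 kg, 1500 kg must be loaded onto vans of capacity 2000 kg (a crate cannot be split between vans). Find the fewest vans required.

8

Total = 1600 + 1500 + 1500 + 1300 + 1300 + 1200 + 1200 + 1100 + 600 + 400 + 400 + 200 + 200 + 200 = 12700 kg.
Lower bound: ⌈12700/2000⌉ = 7 vans.
Also, 8 crates each exceed 1000 kg, and no two of those can share a van, so at least 8 vans are needed.
A packing using 8 vans:
  van 1: 1600 + 400 = 2000
  van 2: 1500 + 400 = 1900
  van 3: 1500 + 200 + 200 = 1900
  van 4: 1300 + 600 = 1900
  van 5: 1300 + 200 = 1500
  van 6: 1200 = 1200
  van 7: 1200 = 1200
  van 8: 1100 = 1100
This matches the lower bound, so 8 is optimal.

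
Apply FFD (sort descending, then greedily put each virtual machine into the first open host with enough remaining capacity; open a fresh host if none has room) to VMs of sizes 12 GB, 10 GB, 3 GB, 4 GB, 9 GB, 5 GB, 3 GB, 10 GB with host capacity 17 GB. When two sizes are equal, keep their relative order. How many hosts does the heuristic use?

Sorted descending: 12, 10, 10, 9, 5, 4, 3, 3.
  12 → host 1 (new)  [load 12/17]
  10 → host 2 (new)  [load 10/17]
  10 → host 3 (new)  [load 10/17]
  9 → host 4 (new)  [load 9/17]
  5 → host 1  [load 17/17]
  4 → host 2  [load 14/17]
  3 → host 2  [load 17/17]
  3 → host 3  [load 13/17]
4 hosts opened.

4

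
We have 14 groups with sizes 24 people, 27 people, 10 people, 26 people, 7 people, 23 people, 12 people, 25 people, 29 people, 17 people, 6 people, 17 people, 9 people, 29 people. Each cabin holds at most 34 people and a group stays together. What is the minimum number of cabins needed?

Total = 29 + 29 + 27 + 26 + 25 + 24 + 23 + 17 + 17 + 12 + 10 + 9 + 7 + 6 = 261 people.
Lower bound: ⌈261/34⌉ = 8 cabins.
A packing using 9 cabins:
  cabin 1: 29 = 29
  cabin 2: 29 = 29
  cabin 3: 27 + 7 = 34
  cabin 4: 26 + 6 = 32
  cabin 5: 25 + 9 = 34
  cabin 6: 24 + 10 = 34
  cabin 7: 23 = 23
  cabin 8: 17 + 17 = 34
  cabin 9: 12 = 12
No arrangement into 8 cabins stays within capacity, so 9 is optimal.

9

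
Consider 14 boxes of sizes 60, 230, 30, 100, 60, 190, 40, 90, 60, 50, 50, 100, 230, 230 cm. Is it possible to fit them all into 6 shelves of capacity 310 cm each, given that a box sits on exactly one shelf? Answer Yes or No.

Yes

A valid assignment using 6 shelves:
  shelf 1: 230 + 60 = 290
  shelf 2: 230 + 60 = 290
  shelf 3: 230 + 60 = 290
  shelf 4: 190 + 100 = 290
  shelf 5: 100 + 90 + 50 + 50 = 290
  shelf 6: 40 + 30 = 70
Every load is within 310 cm, so 6 shelves suffice.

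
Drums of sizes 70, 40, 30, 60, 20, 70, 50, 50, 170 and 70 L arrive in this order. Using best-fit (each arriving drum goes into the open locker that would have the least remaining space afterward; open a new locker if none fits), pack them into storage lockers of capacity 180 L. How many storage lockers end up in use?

4

  70 → locker 1 (new)  [load 70/180]
  40 → locker 1  [load 110/180]
  30 → locker 1  [load 140/180]
  60 → locker 2 (new)  [load 60/180]
  20 → locker 1  [load 160/180]
  70 → locker 2  [load 130/180]
  50 → locker 2  [load 180/180]
  50 → locker 3 (new)  [load 50/180]
  170 → locker 4 (new)  [load 170/180]
  70 → locker 3  [load 120/180]
4 storage lockers opened.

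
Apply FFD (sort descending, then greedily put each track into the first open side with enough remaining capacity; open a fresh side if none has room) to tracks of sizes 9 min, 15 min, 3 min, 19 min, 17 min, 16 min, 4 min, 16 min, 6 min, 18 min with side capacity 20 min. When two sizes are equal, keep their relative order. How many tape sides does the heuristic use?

Sorted descending: 19, 18, 17, 16, 16, 15, 9, 6, 4, 3.
  19 → side 1 (new)  [load 19/20]
  18 → side 2 (new)  [load 18/20]
  17 → side 3 (new)  [load 17/20]
  16 → side 4 (new)  [load 16/20]
  16 → side 5 (new)  [load 16/20]
  15 → side 6 (new)  [load 15/20]
  9 → side 7 (new)  [load 9/20]
  6 → side 7  [load 15/20]
  4 → side 4  [load 20/20]
  3 → side 3  [load 20/20]
7 tape sides opened.

7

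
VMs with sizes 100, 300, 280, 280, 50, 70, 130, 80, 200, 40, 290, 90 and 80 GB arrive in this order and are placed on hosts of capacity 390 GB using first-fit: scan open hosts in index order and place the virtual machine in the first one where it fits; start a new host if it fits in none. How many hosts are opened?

  100 → host 1 (new)  [load 100/390]
  300 → host 2 (new)  [load 300/390]
  280 → host 1  [load 380/390]
  280 → host 3 (new)  [load 280/390]
  50 → host 2  [load 350/390]
  70 → host 3  [load 350/390]
  130 → host 4 (new)  [load 130/390]
  80 → host 4  [load 210/390]
  200 → host 5 (new)  [load 200/390]
  40 → host 2  [load 390/390]
  290 → host 6 (new)  [load 290/390]
  90 → host 4  [load 300/390]
  80 → host 4  [load 380/390]
6 hosts opened.

6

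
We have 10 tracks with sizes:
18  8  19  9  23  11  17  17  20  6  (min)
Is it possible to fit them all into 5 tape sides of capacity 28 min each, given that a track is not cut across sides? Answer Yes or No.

No

Total = 148 min; ⌈148/28⌉ = 6.
At least 6 tape sides are required, but only 5 are allowed.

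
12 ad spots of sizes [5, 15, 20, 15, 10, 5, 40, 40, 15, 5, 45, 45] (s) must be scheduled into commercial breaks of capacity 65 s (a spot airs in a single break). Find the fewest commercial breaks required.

4

Total = 45 + 45 + 40 + 40 + 20 + 15 + 15 + 15 + 10 + 5 + 5 + 5 = 260 s.
Lower bound: ⌈260/65⌉ = 4 commercial breaks.
A packing using 4 commercial breaks:
  break 1: 45 + 20 = 65
  break 2: 45 + 15 + 5 = 65
  break 3: 40 + 15 + 10 = 65
  break 4: 40 + 15 + 5 + 5 = 65
This matches the lower bound, so 4 is optimal.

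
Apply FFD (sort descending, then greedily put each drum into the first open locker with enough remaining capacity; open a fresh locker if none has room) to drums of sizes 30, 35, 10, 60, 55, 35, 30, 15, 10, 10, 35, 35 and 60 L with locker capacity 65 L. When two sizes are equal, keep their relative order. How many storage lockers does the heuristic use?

Sorted descending: 60, 60, 55, 35, 35, 35, 35, 30, 30, 15, 10, 10, 10.
  60 → locker 1 (new)  [load 60/65]
  60 → locker 2 (new)  [load 60/65]
  55 → locker 3 (new)  [load 55/65]
  35 → locker 4 (new)  [load 35/65]
  35 → locker 5 (new)  [load 35/65]
  35 → locker 6 (new)  [load 35/65]
  35 → locker 7 (new)  [load 35/65]
  30 → locker 4  [load 65/65]
  30 → locker 5  [load 65/65]
  15 → locker 6  [load 50/65]
  10 → locker 3  [load 65/65]
  10 → locker 6  [load 60/65]
  10 → locker 7  [load 45/65]
7 storage lockers opened.

7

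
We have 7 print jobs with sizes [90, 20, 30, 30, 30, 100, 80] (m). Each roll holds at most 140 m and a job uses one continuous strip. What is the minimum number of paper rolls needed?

Total = 100 + 90 + 80 + 30 + 30 + 30 + 20 = 380 m.
Lower bound: ⌈380/140⌉ = 3 paper rolls.
A packing using 3 paper rolls:
  roll 1: 100 + 30 = 130
  roll 2: 90 + 30 + 20 = 140
  roll 3: 80 + 30 = 110
This matches the lower bound, so 3 is optimal.

3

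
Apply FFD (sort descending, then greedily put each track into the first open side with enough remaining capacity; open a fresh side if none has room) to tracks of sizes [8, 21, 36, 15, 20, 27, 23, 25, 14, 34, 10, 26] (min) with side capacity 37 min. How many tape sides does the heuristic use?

Sorted descending: 36, 34, 27, 26, 25, 23, 21, 20, 15, 14, 10, 8.
  36 → side 1 (new)  [load 36/37]
  34 → side 2 (new)  [load 34/37]
  27 → side 3 (new)  [load 27/37]
  26 → side 4 (new)  [load 26/37]
  25 → side 5 (new)  [load 25/37]
  23 → side 6 (new)  [load 23/37]
  21 → side 7 (new)  [load 21/37]
  20 → side 8 (new)  [load 20/37]
  15 → side 7  [load 36/37]
  14 → side 6  [load 37/37]
  10 → side 3  [load 37/37]
  8 → side 4  [load 34/37]
8 tape sides opened.

8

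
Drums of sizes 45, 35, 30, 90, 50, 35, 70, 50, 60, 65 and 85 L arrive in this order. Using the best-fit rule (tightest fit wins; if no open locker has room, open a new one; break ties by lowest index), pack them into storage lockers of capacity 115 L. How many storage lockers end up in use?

7

  45 → locker 1 (new)  [load 45/115]
  35 → locker 1  [load 80/115]
  30 → locker 1  [load 110/115]
  90 → locker 2 (new)  [load 90/115]
  50 → locker 3 (new)  [load 50/115]
  35 → locker 3  [load 85/115]
  70 → locker 4 (new)  [load 70/115]
  50 → locker 5 (new)  [load 50/115]
  60 → locker 5  [load 110/115]
  65 → locker 6 (new)  [load 65/115]
  85 → locker 7 (new)  [load 85/115]
7 storage lockers opened.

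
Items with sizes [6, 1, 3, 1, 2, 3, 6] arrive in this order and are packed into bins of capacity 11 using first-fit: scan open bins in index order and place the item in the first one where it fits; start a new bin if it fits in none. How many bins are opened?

2

  6 → bin 1 (new)  [load 6/11]
  1 → bin 1  [load 7/11]
  3 → bin 1  [load 10/11]
  1 → bin 1  [load 11/11]
  2 → bin 2 (new)  [load 2/11]
  3 → bin 2  [load 5/11]
  6 → bin 2  [load 11/11]
2 bins opened.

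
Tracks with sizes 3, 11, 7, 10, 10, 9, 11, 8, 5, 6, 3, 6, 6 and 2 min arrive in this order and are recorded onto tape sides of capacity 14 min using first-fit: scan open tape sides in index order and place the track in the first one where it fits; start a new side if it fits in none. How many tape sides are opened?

  3 → side 1 (new)  [load 3/14]
  11 → side 1  [load 14/14]
  7 → side 2 (new)  [load 7/14]
  10 → side 3 (new)  [load 10/14]
  10 → side 4 (new)  [load 10/14]
  9 → side 5 (new)  [load 9/14]
  11 → side 6 (new)  [load 11/14]
  8 → side 7 (new)  [load 8/14]
  5 → side 2  [load 12/14]
  6 → side 7  [load 14/14]
  3 → side 3  [load 13/14]
  6 → side 8 (new)  [load 6/14]
  6 → side 8  [load 12/14]
  2 → side 2  [load 14/14]
8 tape sides opened.

8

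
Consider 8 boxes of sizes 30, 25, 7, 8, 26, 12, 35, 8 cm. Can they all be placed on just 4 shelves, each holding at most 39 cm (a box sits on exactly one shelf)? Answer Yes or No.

No

Total = 151 cm; ⌈151/39⌉ = 4.
The bound of 4 does not rule out 4, but exhaustive search shows no assignment into 4 shelves of capacity 39 cm exists — the minimum is 5.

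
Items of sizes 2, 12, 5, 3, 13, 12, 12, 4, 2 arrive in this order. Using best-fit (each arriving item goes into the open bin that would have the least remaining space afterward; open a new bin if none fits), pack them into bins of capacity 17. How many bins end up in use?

  2 → bin 1 (new)  [load 2/17]
  12 → bin 1  [load 14/17]
  5 → bin 2 (new)  [load 5/17]
  3 → bin 1  [load 17/17]
  13 → bin 3 (new)  [load 13/17]
  12 → bin 2  [load 17/17]
  12 → bin 4 (new)  [load 12/17]
  4 → bin 3  [load 17/17]
  2 → bin 4  [load 14/17]
4 bins opened.

4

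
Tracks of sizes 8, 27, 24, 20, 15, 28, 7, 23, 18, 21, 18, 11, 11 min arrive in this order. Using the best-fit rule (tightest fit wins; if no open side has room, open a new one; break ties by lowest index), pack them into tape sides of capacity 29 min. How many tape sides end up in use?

9

  8 → side 1 (new)  [load 8/29]
  27 → side 2 (new)  [load 27/29]
  24 → side 3 (new)  [load 24/29]
  20 → side 1  [load 28/29]
  15 → side 4 (new)  [load 15/29]
  28 → side 5 (new)  [load 28/29]
  7 → side 4  [load 22/29]
  23 → side 6 (new)  [load 23/29]
  18 → side 7 (new)  [load 18/29]
  21 → side 8 (new)  [load 21/29]
  18 → side 9 (new)  [load 18/29]
  11 → side 7  [load 29/29]
  11 → side 9  [load 29/29]
9 tape sides opened.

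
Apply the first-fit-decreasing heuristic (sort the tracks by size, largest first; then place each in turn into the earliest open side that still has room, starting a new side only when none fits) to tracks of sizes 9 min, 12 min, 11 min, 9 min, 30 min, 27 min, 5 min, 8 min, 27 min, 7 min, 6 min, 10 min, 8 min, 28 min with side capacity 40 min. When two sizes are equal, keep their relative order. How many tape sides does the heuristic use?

Sorted descending: 30, 28, 27, 27, 12, 11, 10, 9, 9, 8, 8, 7, 6, 5.
  30 → side 1 (new)  [load 30/40]
  28 → side 2 (new)  [load 28/40]
  27 → side 3 (new)  [load 27/40]
  27 → side 4 (new)  [load 27/40]
  12 → side 2  [load 40/40]
  11 → side 3  [load 38/40]
  10 → side 1  [load 40/40]
  9 → side 4  [load 36/40]
  9 → side 5 (new)  [load 9/40]
  8 → side 5  [load 17/40]
  8 → side 5  [load 25/40]
  7 → side 5  [load 32/40]
  6 → side 5  [load 38/40]
  5 → side 6 (new)  [load 5/40]
6 tape sides opened.

6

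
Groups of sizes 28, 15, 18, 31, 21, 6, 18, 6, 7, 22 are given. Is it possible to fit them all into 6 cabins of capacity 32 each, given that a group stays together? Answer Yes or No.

Total = 172; ⌈172/32⌉ = 6.
The bound of 6 does not rule out 6, but exhaustive search shows no assignment into 6 cabins of capacity 32 exists — the minimum is 7.

No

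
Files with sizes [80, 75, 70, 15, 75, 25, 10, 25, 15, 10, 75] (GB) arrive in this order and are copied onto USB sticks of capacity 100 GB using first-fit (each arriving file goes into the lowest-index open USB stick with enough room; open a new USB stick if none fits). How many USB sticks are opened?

  80 → USB stick 1 (new)  [load 80/100]
  75 → USB stick 2 (new)  [load 75/100]
  70 → USB stick 3 (new)  [load 70/100]
  15 → USB stick 1  [load 95/100]
  75 → USB stick 4 (new)  [load 75/100]
  25 → USB stick 2  [load 100/100]
  10 → USB stick 3  [load 80/100]
  25 → USB stick 4  [load 100/100]
  15 → USB stick 3  [load 95/100]
  10 → USB stick 5 (new)  [load 10/100]
  75 → USB stick 5  [load 85/100]
5 USB sticks opened.

5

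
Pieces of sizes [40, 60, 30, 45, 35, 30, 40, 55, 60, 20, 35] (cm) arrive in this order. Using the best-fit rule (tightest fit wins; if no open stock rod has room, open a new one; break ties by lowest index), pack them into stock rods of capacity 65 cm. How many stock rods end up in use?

8

  40 → stock rod 1 (new)  [load 40/65]
  60 → stock rod 2 (new)  [load 60/65]
  30 → stock rod 3 (new)  [load 30/65]
  45 → stock rod 4 (new)  [load 45/65]
  35 → stock rod 3  [load 65/65]
  30 → stock rod 5 (new)  [load 30/65]
  40 → stock rod 6 (new)  [load 40/65]
  55 → stock rod 7 (new)  [load 55/65]
  60 → stock rod 8 (new)  [load 60/65]
  20 → stock rod 4  [load 65/65]
  35 → stock rod 5  [load 65/65]
8 stock rods opened.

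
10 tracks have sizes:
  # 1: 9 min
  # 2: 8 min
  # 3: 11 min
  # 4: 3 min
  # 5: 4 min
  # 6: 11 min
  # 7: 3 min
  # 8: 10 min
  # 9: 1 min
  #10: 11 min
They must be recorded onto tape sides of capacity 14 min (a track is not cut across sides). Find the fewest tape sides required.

Total = 11 + 11 + 11 + 10 + 9 + 8 + 4 + 3 + 3 + 1 = 71 min.
Lower bound: ⌈71/14⌉ = 6 tape sides.
A packing using 6 tape sides:
  side 1: 11 + 3 = 14
  side 2: 11 + 3 = 14
  side 3: 11 + 1 = 12
  side 4: 10 + 4 = 14
  side 5: 9 = 9
  side 6: 8 = 8
This matches the lower bound, so 6 is optimal.

6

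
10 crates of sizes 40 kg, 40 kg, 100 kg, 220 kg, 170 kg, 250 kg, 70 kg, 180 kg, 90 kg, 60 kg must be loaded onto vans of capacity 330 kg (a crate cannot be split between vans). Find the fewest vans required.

4

Total = 250 + 220 + 180 + 170 + 100 + 90 + 70 + 60 + 40 + 40 = 1220 kg.
Lower bound: ⌈1220/330⌉ = 4 vans.
A packing using 4 vans:
  van 1: 250 + 70 = 320
  van 2: 220 + 100 = 320
  van 3: 180 + 90 + 60 = 330
  van 4: 170 + 40 + 40 = 250
This matches the lower bound, so 4 is optimal.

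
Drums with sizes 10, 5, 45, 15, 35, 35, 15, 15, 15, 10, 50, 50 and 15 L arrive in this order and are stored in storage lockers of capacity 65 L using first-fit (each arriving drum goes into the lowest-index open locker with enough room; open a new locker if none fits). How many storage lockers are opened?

  10 → locker 1 (new)  [load 10/65]
  5 → locker 1  [load 15/65]
  45 → locker 1  [load 60/65]
  15 → locker 2 (new)  [load 15/65]
  35 → locker 2  [load 50/65]
  35 → locker 3 (new)  [load 35/65]
  15 → locker 2  [load 65/65]
  15 → locker 3  [load 50/65]
  15 → locker 3  [load 65/65]
  10 → locker 4 (new)  [load 10/65]
  50 → locker 4  [load 60/65]
  50 → locker 5 (new)  [load 50/65]
  15 → locker 5  [load 65/65]
5 storage lockers opened.

5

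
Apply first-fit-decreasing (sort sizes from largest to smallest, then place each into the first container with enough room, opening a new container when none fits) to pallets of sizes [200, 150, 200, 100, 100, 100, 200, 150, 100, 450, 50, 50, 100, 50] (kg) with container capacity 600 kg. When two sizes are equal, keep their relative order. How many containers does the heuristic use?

Sorted descending: 450, 200, 200, 200, 150, 150, 100, 100, 100, 100, 100, 50, 50, 50.
  450 → container 1 (new)  [load 450/600]
  200 → container 2 (new)  [load 200/600]
  200 → container 2  [load 400/600]
  200 → container 2  [load 600/600]
  150 → container 1  [load 600/600]
  150 → container 3 (new)  [load 150/600]
  100 → container 3  [load 250/600]
  100 → container 3  [load 350/600]
  100 → container 3  [load 450/600]
  100 → container 3  [load 550/600]
  100 → container 4 (new)  [load 100/600]
  50 → container 3  [load 600/600]
  50 → container 4  [load 150/600]
  50 → container 4  [load 200/600]
4 containers opened.

4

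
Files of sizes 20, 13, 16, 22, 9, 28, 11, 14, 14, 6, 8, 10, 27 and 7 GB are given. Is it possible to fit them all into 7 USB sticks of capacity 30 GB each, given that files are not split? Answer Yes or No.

A valid assignment using 7 USB sticks:
  USB stick 1: 28 = 28
  USB stick 2: 27 = 27
  USB stick 3: 22 + 8 = 30
  USB stick 4: 20 + 10 = 30
  USB stick 5: 16 + 14 = 30
  USB stick 6: 14 + 9 + 7 = 30
  USB stick 7: 13 + 11 + 6 = 30
Every load is within 30 GB, so 7 USB sticks suffice.

Yes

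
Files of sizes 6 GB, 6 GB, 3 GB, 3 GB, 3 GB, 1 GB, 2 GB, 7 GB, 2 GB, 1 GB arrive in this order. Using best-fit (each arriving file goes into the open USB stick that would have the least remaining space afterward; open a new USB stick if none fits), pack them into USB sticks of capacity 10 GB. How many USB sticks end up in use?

  6 → USB stick 1 (new)  [load 6/10]
  6 → USB stick 2 (new)  [load 6/10]
  3 → USB stick 1  [load 9/10]
  3 → USB stick 2  [load 9/10]
  3 → USB stick 3 (new)  [load 3/10]
  1 → USB stick 1  [load 10/10]
  2 → USB stick 3  [load 5/10]
  7 → USB stick 4 (new)  [load 7/10]
  2 → USB stick 4  [load 9/10]
  1 → USB stick 2  [load 10/10]
4 USB sticks opened.

4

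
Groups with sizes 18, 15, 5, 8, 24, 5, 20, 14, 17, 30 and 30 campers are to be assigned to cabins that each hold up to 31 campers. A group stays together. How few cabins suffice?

7

Total = 30 + 30 + 24 + 20 + 18 + 17 + 15 + 14 + 8 + 5 + 5 = 186 campers.
Lower bound: ⌈186/31⌉ = 6 cabins.
A packing using 7 cabins:
  cabin 1: 30 = 30
  cabin 2: 30 = 30
  cabin 3: 24 + 5 = 29
  cabin 4: 20 + 8 = 28
  cabin 5: 18 + 5 = 23
  cabin 6: 17 + 14 = 31
  cabin 7: 15 = 15
No arrangement into 6 cabins stays within capacity, so 7 is optimal.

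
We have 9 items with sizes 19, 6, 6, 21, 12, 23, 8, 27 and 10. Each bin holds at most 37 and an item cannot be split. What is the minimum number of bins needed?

Total = 27 + 23 + 21 + 19 + 12 + 10 + 8 + 6 + 6 = 132.
Lower bound: ⌈132/37⌉ = 4 bins.
A packing using 4 bins:
  bin 1: 27 + 10 = 37
  bin 2: 23 + 12 = 35
  bin 3: 21 + 8 + 6 = 35
  bin 4: 19 + 6 = 25
This matches the lower bound, so 4 is optimal.

4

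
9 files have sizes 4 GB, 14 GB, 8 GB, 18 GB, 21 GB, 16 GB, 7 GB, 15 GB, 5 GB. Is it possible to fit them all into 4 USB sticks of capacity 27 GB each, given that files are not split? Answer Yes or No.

Total = 108 GB; ⌈108/27⌉ = 4.
5 files each exceed half the capacity and cannot share a USB stick, forcing at least 5 USB sticks.
At least 5 USB sticks are required, but only 4 are allowed.

No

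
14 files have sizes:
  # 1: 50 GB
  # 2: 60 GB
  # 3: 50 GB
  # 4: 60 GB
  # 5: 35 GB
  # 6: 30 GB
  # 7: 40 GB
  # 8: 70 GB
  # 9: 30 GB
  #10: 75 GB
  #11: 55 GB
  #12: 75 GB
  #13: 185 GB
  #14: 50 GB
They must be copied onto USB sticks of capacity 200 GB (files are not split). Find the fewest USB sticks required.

Total = 185 + 75 + 75 + 70 + 60 + 60 + 55 + 50 + 50 + 50 + 40 + 35 + 30 + 30 = 865 GB.
Lower bound: ⌈865/200⌉ = 5 USB sticks.
A packing using 5 USB sticks:
  USB stick 1: 185 = 185
  USB stick 2: 75 + 75 + 50 = 200
  USB stick 3: 70 + 60 + 60 = 190
  USB stick 4: 55 + 50 + 50 + 40 = 195
  USB stick 5: 35 + 30 + 30 = 95
This matches the lower bound, so 5 is optimal.

5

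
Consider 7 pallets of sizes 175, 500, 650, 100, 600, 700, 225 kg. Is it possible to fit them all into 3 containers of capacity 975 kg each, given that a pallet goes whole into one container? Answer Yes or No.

No

Total = 2950 kg; ⌈2950/975⌉ = 4.
At least 4 containers are required, but only 3 are allowed.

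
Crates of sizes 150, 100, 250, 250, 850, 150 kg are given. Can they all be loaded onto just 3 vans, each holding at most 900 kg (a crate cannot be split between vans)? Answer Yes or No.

A valid assignment using 2 vans:
  van 1: 850 = 850
  van 2: 250 + 250 + 150 + 150 + 100 = 900
That uses only 2 ≤ 3, so 3 vans are enough.

Yes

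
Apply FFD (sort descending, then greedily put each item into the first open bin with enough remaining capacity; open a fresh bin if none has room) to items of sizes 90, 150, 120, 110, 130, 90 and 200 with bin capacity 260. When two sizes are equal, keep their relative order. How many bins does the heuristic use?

Sorted descending: 200, 150, 130, 120, 110, 90, 90.
  200 → bin 1 (new)  [load 200/260]
  150 → bin 2 (new)  [load 150/260]
  130 → bin 3 (new)  [load 130/260]
  120 → bin 3  [load 250/260]
  110 → bin 2  [load 260/260]
  90 → bin 4 (new)  [load 90/260]
  90 → bin 4  [load 180/260]
4 bins opened.

4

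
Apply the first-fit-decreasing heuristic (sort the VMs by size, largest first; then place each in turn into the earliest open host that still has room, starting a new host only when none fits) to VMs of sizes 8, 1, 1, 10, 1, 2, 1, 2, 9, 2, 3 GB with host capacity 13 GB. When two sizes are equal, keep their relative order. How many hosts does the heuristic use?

Sorted descending: 10, 9, 8, 3, 2, 2, 2, 1, 1, 1, 1.
  10 → host 1 (new)  [load 10/13]
  9 → host 2 (new)  [load 9/13]
  8 → host 3 (new)  [load 8/13]
  3 → host 1  [load 13/13]
  2 → host 2  [load 11/13]
  2 → host 2  [load 13/13]
  2 → host 3  [load 10/13]
  1 → host 3  [load 11/13]
  1 → host 3  [load 12/13]
  1 → host 3  [load 13/13]
  1 → host 4 (new)  [load 1/13]
4 hosts opened.

4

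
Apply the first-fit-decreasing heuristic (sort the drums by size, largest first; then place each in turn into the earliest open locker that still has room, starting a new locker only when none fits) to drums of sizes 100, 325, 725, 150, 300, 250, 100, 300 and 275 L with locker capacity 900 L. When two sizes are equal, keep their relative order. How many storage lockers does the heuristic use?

3

Sorted descending: 725, 325, 300, 300, 275, 250, 150, 100, 100.
  725 → locker 1 (new)  [load 725/900]
  325 → locker 2 (new)  [load 325/900]
  300 → locker 2  [load 625/900]
  300 → locker 3 (new)  [load 300/900]
  275 → locker 2  [load 900/900]
  250 → locker 3  [load 550/900]
  150 → locker 1  [load 875/900]
  100 → locker 3  [load 650/900]
  100 → locker 3  [load 750/900]
3 storage lockers opened.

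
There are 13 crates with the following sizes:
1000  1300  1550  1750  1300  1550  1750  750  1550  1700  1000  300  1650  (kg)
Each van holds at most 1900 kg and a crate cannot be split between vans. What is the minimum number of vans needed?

Total = 1750 + 1750 + 1700 + 1650 + 1550 + 1550 + 1550 + 1300 + 1300 + 1000 + 1000 + 750 + 300 = 17150 kg.
Lower bound: ⌈17150/1900⌉ = 10 vans.
Also, 11 crates each exceed 950 kg, and no two of those can share a van, so at least 11 vans are needed.
A packing using 11 vans:
  van 1: 1750 = 1750
  van 2: 1750 = 1750
  van 3: 1700 = 1700
  van 4: 1650 = 1650
  van 5: 1550 + 300 = 1850
  van 6: 1550 = 1550
  van 7: 1550 = 1550
  van 8: 1300 = 1300
  van 9: 1300 = 1300
  van 10: 1000 + 750 = 1750
  van 11: 1000 = 1000
This matches the lower bound, so 11 is optimal.

11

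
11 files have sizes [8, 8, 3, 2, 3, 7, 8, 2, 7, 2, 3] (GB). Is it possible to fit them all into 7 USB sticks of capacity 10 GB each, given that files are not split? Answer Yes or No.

Yes

A valid assignment using 6 USB sticks:
  USB stick 1: 8 + 2 = 10
  USB stick 2: 8 + 2 = 10
  USB stick 3: 8 + 2 = 10
  USB stick 4: 7 + 3 = 10
  USB stick 5: 7 + 3 = 10
  USB stick 6: 3 = 3
That uses only 6 ≤ 7, so 7 USB sticks are enough.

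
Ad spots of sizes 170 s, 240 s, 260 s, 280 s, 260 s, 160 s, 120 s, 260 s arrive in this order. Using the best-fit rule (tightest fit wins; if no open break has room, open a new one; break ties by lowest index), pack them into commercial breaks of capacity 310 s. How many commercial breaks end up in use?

  170 → break 1 (new)  [load 170/310]
  240 → break 2 (new)  [load 240/310]
  260 → break 3 (new)  [load 260/310]
  280 → break 4 (new)  [load 280/310]
  260 → break 5 (new)  [load 260/310]
  160 → break 6 (new)  [load 160/310]
  120 → break 1  [load 290/310]
  260 → break 7 (new)  [load 260/310]
7 commercial breaks opened.

7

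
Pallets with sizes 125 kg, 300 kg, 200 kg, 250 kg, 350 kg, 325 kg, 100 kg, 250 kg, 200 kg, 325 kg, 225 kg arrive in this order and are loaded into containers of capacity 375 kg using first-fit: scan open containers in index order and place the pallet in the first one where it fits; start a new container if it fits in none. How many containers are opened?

9

  125 → container 1 (new)  [load 125/375]
  300 → container 2 (new)  [load 300/375]
  200 → container 1  [load 325/375]
  250 → container 3 (new)  [load 250/375]
  350 → container 4 (new)  [load 350/375]
  325 → container 5 (new)  [load 325/375]
  100 → container 3  [load 350/375]
  250 → container 6 (new)  [load 250/375]
  200 → container 7 (new)  [load 200/375]
  325 → container 8 (new)  [load 325/375]
  225 → container 9 (new)  [load 225/375]
9 containers opened.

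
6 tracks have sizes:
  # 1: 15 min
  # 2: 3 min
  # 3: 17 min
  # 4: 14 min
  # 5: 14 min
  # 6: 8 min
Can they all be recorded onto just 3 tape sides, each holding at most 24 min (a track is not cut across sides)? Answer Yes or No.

Total = 71 min; ⌈71/24⌉ = 3.
4 tracks each exceed half the capacity and cannot share a side, forcing at least 4 tape sides.
At least 4 tape sides are required, but only 3 are allowed.

No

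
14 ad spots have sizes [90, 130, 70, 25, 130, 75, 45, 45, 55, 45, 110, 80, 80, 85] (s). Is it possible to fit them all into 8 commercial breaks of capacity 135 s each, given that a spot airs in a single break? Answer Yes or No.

No

Total = 1065 s; ⌈1065/135⌉ = 8.
9 ad spots each exceed half the capacity and cannot share a break, forcing at least 9 commercial breaks.
At least 9 commercial breaks are required, but only 8 are allowed.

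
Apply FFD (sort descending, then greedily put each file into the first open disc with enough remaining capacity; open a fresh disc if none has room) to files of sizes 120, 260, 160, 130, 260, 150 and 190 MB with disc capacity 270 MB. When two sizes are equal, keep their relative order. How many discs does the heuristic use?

6

Sorted descending: 260, 260, 190, 160, 150, 130, 120.
  260 → disc 1 (new)  [load 260/270]
  260 → disc 2 (new)  [load 260/270]
  190 → disc 3 (new)  [load 190/270]
  160 → disc 4 (new)  [load 160/270]
  150 → disc 5 (new)  [load 150/270]
  130 → disc 6 (new)  [load 130/270]
  120 → disc 5  [load 270/270]
6 discs opened.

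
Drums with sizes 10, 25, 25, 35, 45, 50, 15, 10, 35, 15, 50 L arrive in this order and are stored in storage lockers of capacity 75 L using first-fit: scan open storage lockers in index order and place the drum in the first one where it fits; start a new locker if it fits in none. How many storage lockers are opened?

  10 → locker 1 (new)  [load 10/75]
  25 → locker 1  [load 35/75]
  25 → locker 1  [load 60/75]
  35 → locker 2 (new)  [load 35/75]
  45 → locker 3 (new)  [load 45/75]
  50 → locker 4 (new)  [load 50/75]
  15 → locker 1  [load 75/75]
  10 → locker 2  [load 45/75]
  35 → locker 5 (new)  [load 35/75]
  15 → locker 2  [load 60/75]
  50 → locker 6 (new)  [load 50/75]
6 storage lockers opened.

6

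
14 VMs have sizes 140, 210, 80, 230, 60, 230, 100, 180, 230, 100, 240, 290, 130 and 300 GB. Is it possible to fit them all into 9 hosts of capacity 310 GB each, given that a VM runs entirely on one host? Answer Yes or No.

Yes

A valid assignment using 9 hosts:
  host 1: 300 = 300
  host 2: 290 = 290
  host 3: 240 + 60 = 300
  host 4: 230 + 80 = 310
  host 5: 230 = 230
  host 6: 230 = 230
  host 7: 210 + 100 = 310
  host 8: 180 + 130 = 310
  host 9: 140 + 100 = 240
Every load is within 310 GB, so 9 hosts suffice.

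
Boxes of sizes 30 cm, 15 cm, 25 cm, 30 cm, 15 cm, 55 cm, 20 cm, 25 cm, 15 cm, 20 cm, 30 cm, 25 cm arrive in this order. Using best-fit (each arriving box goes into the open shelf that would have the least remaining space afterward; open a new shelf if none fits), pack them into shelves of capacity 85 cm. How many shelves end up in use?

4

  30 → shelf 1 (new)  [load 30/85]
  15 → shelf 1  [load 45/85]
  25 → shelf 1  [load 70/85]
  30 → shelf 2 (new)  [load 30/85]
  15 → shelf 1  [load 85/85]
  55 → shelf 2  [load 85/85]
  20 → shelf 3 (new)  [load 20/85]
  25 → shelf 3  [load 45/85]
  15 → shelf 3  [load 60/85]
  20 → shelf 3  [load 80/85]
  30 → shelf 4 (new)  [load 30/85]
  25 → shelf 4  [load 55/85]
4 shelves opened.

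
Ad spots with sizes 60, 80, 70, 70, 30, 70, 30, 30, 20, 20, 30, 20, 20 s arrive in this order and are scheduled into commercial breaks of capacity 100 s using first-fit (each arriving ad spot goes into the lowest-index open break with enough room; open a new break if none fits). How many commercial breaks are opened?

6

  60 → break 1 (new)  [load 60/100]
  80 → break 2 (new)  [load 80/100]
  70 → break 3 (new)  [load 70/100]
  70 → break 4 (new)  [load 70/100]
  30 → break 1  [load 90/100]
  70 → break 5 (new)  [load 70/100]
  30 → break 3  [load 100/100]
  30 → break 4  [load 100/100]
  20 → break 2  [load 100/100]
  20 → break 5  [load 90/100]
  30 → break 6 (new)  [load 30/100]
  20 → break 6  [load 50/100]
  20 → break 6  [load 70/100]
6 commercial breaks opened.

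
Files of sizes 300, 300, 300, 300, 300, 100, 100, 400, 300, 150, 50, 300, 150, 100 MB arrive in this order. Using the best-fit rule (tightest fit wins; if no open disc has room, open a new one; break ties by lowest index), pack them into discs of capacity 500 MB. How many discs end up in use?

  300 → disc 1 (new)  [load 300/500]
  300 → disc 2 (new)  [load 300/500]
  300 → disc 3 (new)  [load 300/500]
  300 → disc 4 (new)  [load 300/500]
  300 → disc 5 (new)  [load 300/500]
  100 → disc 1  [load 400/500]
  100 → disc 1  [load 500/500]
  400 → disc 6 (new)  [load 400/500]
  300 → disc 7 (new)  [load 300/500]
  150 → disc 2  [load 450/500]
  50 → disc 2  [load 500/500]
  300 → disc 8 (new)  [load 300/500]
  150 → disc 3  [load 450/500]
  100 → disc 6  [load 500/500]
8 discs opened.

8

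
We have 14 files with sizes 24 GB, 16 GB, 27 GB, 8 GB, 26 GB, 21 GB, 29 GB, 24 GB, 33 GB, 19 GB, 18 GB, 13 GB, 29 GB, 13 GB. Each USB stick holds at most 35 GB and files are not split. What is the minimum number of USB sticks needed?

10

Total = 33 + 29 + 29 + 27 + 26 + 24 + 24 + 21 + 19 + 18 + 16 + 13 + 13 + 8 = 300 GB.
Lower bound: ⌈300/35⌉ = 9 USB sticks.
Also, 10 files each exceed 35/2 GB, and no two of those can share a USB stick, so at least 10 USB sticks are needed.
A packing using 10 USB sticks:
  USB stick 1: 33 = 33
  USB stick 2: 29 = 29
  USB stick 3: 29 = 29
  USB stick 4: 27 + 8 = 35
  USB stick 5: 26 = 26
  USB stick 6: 24 = 24
  USB stick 7: 24 = 24
  USB stick 8: 21 + 13 = 34
  USB stick 9: 19 + 16 = 35
  USB stick 10: 18 + 13 = 31
This matches the lower bound, so 10 is optimal.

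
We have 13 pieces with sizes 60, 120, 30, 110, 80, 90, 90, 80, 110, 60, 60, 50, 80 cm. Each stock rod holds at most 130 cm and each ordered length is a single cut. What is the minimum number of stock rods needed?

10

Total = 120 + 110 + 110 + 90 + 90 + 80 + 80 + 80 + 60 + 60 + 60 + 50 + 30 = 1020 cm.
Lower bound: ⌈1020/130⌉ = 8 stock rods.
A packing using 10 stock rods:
  stock rod 1: 120 = 120
  stock rod 2: 110 = 110
  stock rod 3: 110 = 110
  stock rod 4: 90 + 30 = 120
  stock rod 5: 90 = 90
  stock rod 6: 80 + 50 = 130
  stock rod 7: 80 = 80
  stock rod 8: 80 = 80
  stock rod 9: 60 + 60 = 120
  stock rod 10: 60 = 60
No arrangement into 9 stock rods stays within capacity, so 10 is optimal.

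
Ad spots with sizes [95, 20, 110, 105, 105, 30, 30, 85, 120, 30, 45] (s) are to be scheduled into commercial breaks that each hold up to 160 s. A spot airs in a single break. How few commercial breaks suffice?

Total = 120 + 110 + 105 + 105 + 95 + 85 + 45 + 30 + 30 + 30 + 20 = 775 s.
Lower bound: ⌈775/160⌉ = 5 commercial breaks.
Also, 6 ad spots each exceed 80 s, and no two of those can share a break, so at least 6 commercial breaks are needed.
A packing using 6 commercial breaks:
  break 1: 120 + 30 = 150
  break 2: 110 + 45 = 155
  break 3: 105 + 30 + 20 = 155
  break 4: 105 + 30 = 135
  break 5: 95 = 95
  break 6: 85 = 85
This matches the lower bound, so 6 is optimal.

6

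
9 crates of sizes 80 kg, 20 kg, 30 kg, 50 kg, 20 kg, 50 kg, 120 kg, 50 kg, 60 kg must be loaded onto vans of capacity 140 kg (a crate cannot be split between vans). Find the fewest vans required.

Total = 120 + 80 + 60 + 50 + 50 + 50 + 30 + 20 + 20 = 480 kg.
Lower bound: ⌈480/140⌉ = 4 vans.
A packing using 4 vans:
  van 1: 120 + 20 = 140
  van 2: 80 + 60 = 140
  van 3: 50 + 50 + 30 = 130
  van 4: 50 + 20 = 70
This matches the lower bound, so 4 is optimal.

4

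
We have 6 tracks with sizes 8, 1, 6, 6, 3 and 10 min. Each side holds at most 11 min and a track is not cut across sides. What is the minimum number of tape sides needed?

Total = 10 + 8 + 6 + 6 + 3 + 1 = 34 min.
Lower bound: ⌈34/11⌉ = 4 tape sides.
A packing using 4 tape sides:
  side 1: 10 + 1 = 11
  side 2: 8 + 3 = 11
  side 3: 6 = 6
  side 4: 6 = 6
This matches the lower bound, so 4 is optimal.

4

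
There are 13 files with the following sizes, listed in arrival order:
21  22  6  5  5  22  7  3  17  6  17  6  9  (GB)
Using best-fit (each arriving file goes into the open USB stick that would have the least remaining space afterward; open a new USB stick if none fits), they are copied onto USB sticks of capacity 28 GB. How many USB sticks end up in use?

6

  21 → USB stick 1 (new)  [load 21/28]
  22 → USB stick 2 (new)  [load 22/28]
  6 → USB stick 2  [load 28/28]
  5 → USB stick 1  [load 26/28]
  5 → USB stick 3 (new)  [load 5/28]
  22 → USB stick 3  [load 27/28]
  7 → USB stick 4 (new)  [load 7/28]
  3 → USB stick 4  [load 10/28]
  17 → USB stick 4  [load 27/28]
  6 → USB stick 5 (new)  [load 6/28]
  17 → USB stick 5  [load 23/28]
  6 → USB stick 6 (new)  [load 6/28]
  9 → USB stick 6  [load 15/28]
6 USB sticks opened.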